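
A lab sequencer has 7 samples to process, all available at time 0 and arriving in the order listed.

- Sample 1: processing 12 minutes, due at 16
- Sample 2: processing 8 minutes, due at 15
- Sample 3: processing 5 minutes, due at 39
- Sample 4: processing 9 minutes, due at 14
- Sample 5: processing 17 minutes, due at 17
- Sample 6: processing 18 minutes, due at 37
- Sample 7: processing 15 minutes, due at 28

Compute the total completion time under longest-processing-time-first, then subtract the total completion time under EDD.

LPT (decreasing processing time): Sample 6 Sample 5 Sample 7 Sample 1 Sample 4 Sample 2 Sample 3.
Sample 6: 0→18
Sample 5: 18→35
Sample 7: 35→50
Sample 1: 50→62
Sample 4: 62→71
Sample 2: 71→79
Sample 3: 79→84
Sum = 18+35+50+62+71+79+84 = 399.
EDD (increasing due date): Sample 4 Sample 2 Sample 1 Sample 5 Sample 7 Sample 6 Sample 3.
Sample 4: 0→9
Sample 2: 9→17
Sample 1: 17→29
Sample 5: 29→46
Sample 7: 46→61
Sample 6: 61→79
Sample 3: 79→84
Sum = 9+17+29+46+61+79+84 = 325.
Difference = 399 − 325 = 74.

74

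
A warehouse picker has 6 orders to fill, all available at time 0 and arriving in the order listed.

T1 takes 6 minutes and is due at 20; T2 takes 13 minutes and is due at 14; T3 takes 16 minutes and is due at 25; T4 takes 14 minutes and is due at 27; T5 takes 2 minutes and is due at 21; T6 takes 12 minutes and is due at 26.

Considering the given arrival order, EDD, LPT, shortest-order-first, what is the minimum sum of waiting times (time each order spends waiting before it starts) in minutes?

FIFO (arrival order): T1 T2 T3 T4 T5 T6.
T1: waits 0, runs 0→6
T2: waits 6, runs 6→19
T3: waits 19, runs 19→35
T4: waits 35, runs 35→49
T5: waits 49, runs 49→51
T6: waits 51, runs 51→63
Sum = 0+6+19+35+49+51 = 160.
EDD (increasing due date): T2 T1 T5 T3 T6 T4.
T2: waits 0, runs 0→13
T1: waits 13, runs 13→19
T5: waits 19, runs 19→21
T3: waits 21, runs 21→37
T6: waits 37, runs 37→49
T4: waits 49, runs 49→63
Sum = 0+13+19+21+37+49 = 139.
LPT (decreasing processing time): T3 T4 T2 T6 T1 T5.
T3: waits 0, runs 0→16
T4: waits 16, runs 16→30
T2: waits 30, runs 30→43
T6: waits 43, runs 43→55
T1: waits 55, runs 55→61
T5: waits 61, runs 61→63
Sum = 0+16+30+43+55+61 = 205.
SPT (increasing processing time): T5 T1 T6 T2 T4 T3.
T5: waits 0, runs 0→2
T1: waits 2, runs 2→8
T6: waits 8, runs 8→20
T2: waits 20, runs 20→33
T4: waits 33, runs 33→47
T3: waits 47, runs 47→63
Sum = 0+2+8+20+33+47 = 110.
FIFO 160, EDD 139, LPT 205, SPT 110 → minimum 110.

110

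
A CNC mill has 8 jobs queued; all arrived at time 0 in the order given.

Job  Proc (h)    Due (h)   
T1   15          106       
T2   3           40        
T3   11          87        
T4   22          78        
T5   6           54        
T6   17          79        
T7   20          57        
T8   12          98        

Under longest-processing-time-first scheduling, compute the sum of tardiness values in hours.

LPT (decreasing processing time): T4 T7 T6 T1 T8 T3 T5 T2.
T4: 0→22, due 78, tardiness 0
T7: 22→42, due 57, tardiness 0
T6: 42→59, due 79, tardiness 0
T1: 59→74, due 106, tardiness 0
T8: 74→86, due 98, tardiness 0
T3: 86→97, due 87, tardiness 10
T5: 97→103, due 54, tardiness 49
T2: 103→106, due 40, tardiness 66
Sum = 0+0+0+0+0+10+49+66 = 125.

125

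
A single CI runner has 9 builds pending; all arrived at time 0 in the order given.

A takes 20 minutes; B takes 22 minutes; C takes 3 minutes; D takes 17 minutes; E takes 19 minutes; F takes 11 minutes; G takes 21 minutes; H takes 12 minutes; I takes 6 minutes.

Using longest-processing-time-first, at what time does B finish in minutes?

22

LPT (decreasing processing time): B G A E D H F I C.
B: 0→22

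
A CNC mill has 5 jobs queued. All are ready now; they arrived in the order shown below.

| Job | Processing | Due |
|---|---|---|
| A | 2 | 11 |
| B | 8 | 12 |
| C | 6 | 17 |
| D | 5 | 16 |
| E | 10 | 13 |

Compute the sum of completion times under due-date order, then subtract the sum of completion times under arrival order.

EDD (increasing due date): A B E D C.
A: 0→2
B: 2→10
E: 10→20
D: 20→25
C: 25→31
Sum = 2+10+20+25+31 = 88.
FIFO (arrival order): A B C D E.
A: 0→2
B: 2→10
C: 10→16
D: 16→21
E: 21→31
Sum = 2+10+16+21+31 = 80.
Difference = 88 − 80 = 8.

8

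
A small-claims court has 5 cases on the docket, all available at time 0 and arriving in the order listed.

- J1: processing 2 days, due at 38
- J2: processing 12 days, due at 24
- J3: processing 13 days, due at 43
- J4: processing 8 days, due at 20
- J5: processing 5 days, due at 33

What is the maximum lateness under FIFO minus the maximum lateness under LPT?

FIFO (arrival order): J1 J2 J3 J4 J5.
J1: 0→2, due 38, lateness -36
J2: 2→14, due 24, lateness -10
J3: 14→27, due 43, lateness -16
J4: 27→35, due 20, lateness 15
J5: 35→40, due 33, lateness 7
Maximum = 15.
LPT (decreasing processing time): J3 J2 J4 J5 J1.
J3: 0→13, due 43, lateness -30
J2: 13→25, due 24, lateness 1
J4: 25→33, due 20, lateness 13
J5: 33→38, due 33, lateness 5
J1: 38→40, due 38, lateness 2
Maximum = 13.
Difference = 15 − 13 = 2.

2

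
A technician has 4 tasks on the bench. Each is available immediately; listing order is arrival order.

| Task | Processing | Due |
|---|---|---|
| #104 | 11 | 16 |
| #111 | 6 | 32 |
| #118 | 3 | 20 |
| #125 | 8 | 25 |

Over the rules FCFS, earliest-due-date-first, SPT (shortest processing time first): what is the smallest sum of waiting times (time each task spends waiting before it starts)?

FIFO (arrival order): #104 #111 #118 #125.
#104: waits 0, runs 0→11
#111: waits 11, runs 11→17
#118: waits 17, runs 17→20
#125: waits 20, runs 20→28
Sum = 0+11+17+20 = 48.
EDD (increasing due date): #104 #118 #125 #111.
#104: waits 0, runs 0→11
#118: waits 11, runs 11→14
#125: waits 14, runs 14→22
#111: waits 22, runs 22→28
Sum = 0+11+14+22 = 47.
SPT (increasing processing time): #118 #111 #125 #104.
#118: waits 0, runs 0→3
#111: waits 3, runs 3→9
#125: waits 9, runs 9→17
#104: waits 17, runs 17→28
Sum = 0+3+9+17 = 29.
FIFO 48, EDD 47, SPT 29 → minimum 29.

29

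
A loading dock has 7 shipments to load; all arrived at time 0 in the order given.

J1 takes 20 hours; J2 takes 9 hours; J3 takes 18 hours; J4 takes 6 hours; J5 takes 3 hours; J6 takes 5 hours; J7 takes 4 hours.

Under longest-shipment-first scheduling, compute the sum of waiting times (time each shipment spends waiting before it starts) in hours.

278

LPT (decreasing processing time): J1 J3 J2 J4 J6 J7 J5.
J1: waits 0, runs 0→20
J3: waits 20, runs 20→38
J2: waits 38, runs 38→47
J4: waits 47, runs 47→53
J6: waits 53, runs 53→58
J7: waits 58, runs 58→62
J5: waits 62, runs 62→65
Sum = 0+20+38+47+53+58+62 = 278.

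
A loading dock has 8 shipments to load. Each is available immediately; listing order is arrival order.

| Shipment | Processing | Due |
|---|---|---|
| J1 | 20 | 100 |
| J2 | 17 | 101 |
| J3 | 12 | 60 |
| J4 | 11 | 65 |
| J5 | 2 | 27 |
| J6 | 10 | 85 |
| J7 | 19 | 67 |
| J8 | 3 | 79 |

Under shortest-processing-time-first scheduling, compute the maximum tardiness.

7

SPT (increasing processing time): J5 J8 J6 J4 J3 J2 J7 J1.
J5: 0→2, due 27, tardiness 0
J8: 2→5, due 79, tardiness 0
J6: 5→15, due 85, tardiness 0
J4: 15→26, due 65, tardiness 0
J3: 26→38, due 60, tardiness 0
J2: 38→55, due 101, tardiness 0
J7: 55→74, due 67, tardiness 7
J1: 74→94, due 100, tardiness 0
Maximum = 7.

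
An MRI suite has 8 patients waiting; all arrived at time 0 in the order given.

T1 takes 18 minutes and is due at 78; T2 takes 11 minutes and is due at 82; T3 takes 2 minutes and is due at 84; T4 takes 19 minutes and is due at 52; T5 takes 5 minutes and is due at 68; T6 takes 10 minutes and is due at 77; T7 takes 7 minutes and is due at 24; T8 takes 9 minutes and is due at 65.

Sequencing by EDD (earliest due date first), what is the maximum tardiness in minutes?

0

EDD (increasing due date): T7 T4 T8 T5 T6 T1 T2 T3.
T7: 0→7, due 24, tardiness 0
T4: 7→26, due 52, tardiness 0
T8: 26→35, due 65, tardiness 0
T5: 35→40, due 68, tardiness 0
T6: 40→50, due 77, tardiness 0
T1: 50→68, due 78, tardiness 0
T2: 68→79, due 82, tardiness 0
T3: 79→81, due 84, tardiness 0
Maximum = 0.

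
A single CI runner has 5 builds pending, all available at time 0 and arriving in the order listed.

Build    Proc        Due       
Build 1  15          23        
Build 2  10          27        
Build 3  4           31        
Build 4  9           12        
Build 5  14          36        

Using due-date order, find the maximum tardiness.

EDD (increasing due date): Build 4 Build 1 Build 2 Build 3 Build 5.
Build 4: 0→9, due 12, tardiness 0
Build 1: 9→24, due 23, tardiness 1
Build 2: 24→34, due 27, tardiness 7
Build 3: 34→38, due 31, tardiness 7
Build 5: 38→52, due 36, tardiness 16
Maximum = 16.

16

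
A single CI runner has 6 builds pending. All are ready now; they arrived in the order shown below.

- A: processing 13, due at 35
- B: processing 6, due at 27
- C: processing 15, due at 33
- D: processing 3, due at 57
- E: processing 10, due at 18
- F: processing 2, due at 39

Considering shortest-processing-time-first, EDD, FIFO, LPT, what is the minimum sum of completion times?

SPT (increasing processing time): F D B E A C.
F: 0→2
D: 2→5
B: 5→11
E: 11→21
A: 21→34
C: 34→49
Sum = 2+5+11+21+34+49 = 122.
EDD (increasing due date): E B C A F D.
E: 0→10
B: 10→16
C: 16→31
A: 31→44
F: 44→46
D: 46→49
Sum = 10+16+31+44+46+49 = 196.
FIFO (arrival order): A B C D E F.
A: 0→13
B: 13→19
C: 19→34
D: 34→37
E: 37→47
F: 47→49
Sum = 13+19+34+37+47+49 = 199.
LPT (decreasing processing time): C A E B D F.
C: 0→15
A: 15→28
E: 28→38
B: 38→44
D: 44→47
F: 47→49
Sum = 15+28+38+44+47+49 = 221.
SPT 122, EDD 196, FIFO 199, LPT 221 → minimum 122.

122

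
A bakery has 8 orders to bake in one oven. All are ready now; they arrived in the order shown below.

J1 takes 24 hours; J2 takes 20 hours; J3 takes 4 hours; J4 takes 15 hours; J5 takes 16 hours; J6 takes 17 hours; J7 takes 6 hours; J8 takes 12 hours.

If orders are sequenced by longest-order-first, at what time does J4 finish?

LPT (decreasing processing time): J1 J2 J6 J5 J4 J8 J7 J3.
J1: 0→24
J2: 24→44
J6: 44→61
J5: 61→77
J4: 77→92

92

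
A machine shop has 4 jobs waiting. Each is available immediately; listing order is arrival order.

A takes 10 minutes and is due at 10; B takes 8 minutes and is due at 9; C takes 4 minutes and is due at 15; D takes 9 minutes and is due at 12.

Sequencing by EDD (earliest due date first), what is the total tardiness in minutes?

39

EDD (increasing due date): B A D C.
B: 0→8, due 9, tardiness 0
A: 8→18, due 10, tardiness 8
D: 18→27, due 12, tardiness 15
C: 27→31, due 15, tardiness 16
Sum = 0+8+15+16 = 39.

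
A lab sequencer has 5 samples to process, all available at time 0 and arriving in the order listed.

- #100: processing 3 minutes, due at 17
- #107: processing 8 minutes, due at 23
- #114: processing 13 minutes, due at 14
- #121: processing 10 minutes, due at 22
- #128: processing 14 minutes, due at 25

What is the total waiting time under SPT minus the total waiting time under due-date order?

SPT (increasing processing time): #100 #107 #121 #114 #128.
#100: waits 0, runs 0→3
#107: waits 3, runs 3→11
#121: waits 11, runs 11→21
#114: waits 21, runs 21→34
#128: waits 34, runs 34→48
Sum = 0+3+11+21+34 = 69.
EDD (increasing due date): #114 #100 #121 #107 #128.
#114: waits 0, runs 0→13
#100: waits 13, runs 13→16
#121: waits 16, runs 16→26
#107: waits 26, runs 26→34
#128: waits 34, runs 34→48
Sum = 0+13+16+26+34 = 89.
Difference = 69 − 89 = -20.

-20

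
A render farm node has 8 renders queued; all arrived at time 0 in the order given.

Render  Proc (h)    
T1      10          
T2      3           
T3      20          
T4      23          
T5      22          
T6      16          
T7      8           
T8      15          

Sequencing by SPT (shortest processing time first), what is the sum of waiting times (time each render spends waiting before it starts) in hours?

SPT (increasing processing time): T2 T7 T1 T8 T6 T3 T5 T4.
T2: waits 0, runs 0→3
T7: waits 3, runs 3→11
T1: waits 11, runs 11→21
T8: waits 21, runs 21→36
T6: waits 36, runs 36→52
T3: waits 52, runs 52→72
T5: waits 72, runs 72→94
T4: waits 94, runs 94→117
Sum = 0+3+11+21+36+52+72+94 = 289.

289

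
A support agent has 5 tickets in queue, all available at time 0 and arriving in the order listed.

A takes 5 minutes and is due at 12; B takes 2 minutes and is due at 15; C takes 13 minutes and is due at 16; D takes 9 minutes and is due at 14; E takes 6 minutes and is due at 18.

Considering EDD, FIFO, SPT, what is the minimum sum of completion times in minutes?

79

EDD (increasing due date): A D B C E.
A: 0→5
D: 5→14
B: 14→16
C: 16→29
E: 29→35
Sum = 5+14+16+29+35 = 99.
FIFO (arrival order): A B C D E.
A: 0→5
B: 5→7
C: 7→20
D: 20→29
E: 29→35
Sum = 5+7+20+29+35 = 96.
SPT (increasing processing time): B A E D C.
B: 0→2
A: 2→7
E: 7→13
D: 13→22
C: 22→35
Sum = 2+7+13+22+35 = 79.
EDD 99, FIFO 96, SPT 79 → minimum 79.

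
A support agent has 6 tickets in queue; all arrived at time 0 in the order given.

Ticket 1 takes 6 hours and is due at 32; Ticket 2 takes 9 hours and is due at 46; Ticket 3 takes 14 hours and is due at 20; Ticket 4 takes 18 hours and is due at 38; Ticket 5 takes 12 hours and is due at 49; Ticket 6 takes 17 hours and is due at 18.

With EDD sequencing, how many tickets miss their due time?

EDD (increasing due date): Ticket 6 Ticket 3 Ticket 1 Ticket 4 Ticket 2 Ticket 5.
Ticket 6: 0→17, due 18, tardiness 0
Ticket 3: 17→31, due 20, tardiness 11
Ticket 1: 31→37, due 32, tardiness 5
Ticket 4: 37→55, due 38, tardiness 17
Ticket 2: 55→64, due 46, tardiness 18
Ticket 5: 64→76, due 49, tardiness 27
Late tickets: 5.

5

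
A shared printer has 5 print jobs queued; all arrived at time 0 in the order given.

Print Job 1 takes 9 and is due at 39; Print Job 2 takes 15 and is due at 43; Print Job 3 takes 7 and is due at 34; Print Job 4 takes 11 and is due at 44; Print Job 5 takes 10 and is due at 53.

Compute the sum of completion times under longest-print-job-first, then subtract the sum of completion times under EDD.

26

LPT (decreasing processing time): Print Job 2 Print Job 4 Print Job 5 Print Job 1 Print Job 3.
Print Job 2: 0→15
Print Job 4: 15→26
Print Job 5: 26→36
Print Job 1: 36→45
Print Job 3: 45→52
Sum = 15+26+36+45+52 = 174.
EDD (increasing due date): Print Job 3 Print Job 1 Print Job 2 Print Job 4 Print Job 5.
Print Job 3: 0→7
Print Job 1: 7→16
Print Job 2: 16→31
Print Job 4: 31→42
Print Job 5: 42→52
Sum = 7+16+31+42+52 = 148.
Difference = 174 − 148 = 26.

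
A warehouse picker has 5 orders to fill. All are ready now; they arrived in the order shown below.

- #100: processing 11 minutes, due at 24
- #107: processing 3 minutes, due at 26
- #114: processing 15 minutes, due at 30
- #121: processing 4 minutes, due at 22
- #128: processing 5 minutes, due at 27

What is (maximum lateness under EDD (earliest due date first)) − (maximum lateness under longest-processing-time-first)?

-5

EDD (increasing due date): #121 #100 #107 #128 #114.
#121: 0→4, due 22, lateness -18
#100: 4→15, due 24, lateness -9
#107: 15→18, due 26, lateness -8
#128: 18→23, due 27, lateness -4
#114: 23→38, due 30, lateness 8
Maximum = 8.
LPT (decreasing processing time): #114 #100 #128 #121 #107.
#114: 0→15, due 30, lateness -15
#100: 15→26, due 24, lateness 2
#128: 26→31, due 27, lateness 4
#121: 31→35, due 22, lateness 13
#107: 35→38, due 26, lateness 12
Maximum = 13.
Difference = 8 − 13 = -5.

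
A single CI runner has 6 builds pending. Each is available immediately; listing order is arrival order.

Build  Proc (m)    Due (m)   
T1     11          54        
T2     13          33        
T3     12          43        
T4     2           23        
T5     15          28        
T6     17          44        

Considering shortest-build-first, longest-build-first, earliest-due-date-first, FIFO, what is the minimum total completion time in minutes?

SPT (increasing processing time): T4 T1 T3 T2 T5 T6.
T4: 0→2
T1: 2→13
T3: 13→25
T2: 25→38
T5: 38→53
T6: 53→70
Sum = 2+13+25+38+53+70 = 201.
LPT (decreasing processing time): T6 T5 T2 T3 T1 T4.
T6: 0→17
T5: 17→32
T2: 32→45
T3: 45→57
T1: 57→68
T4: 68→70
Sum = 17+32+45+57+68+70 = 289.
EDD (increasing due date): T4 T5 T2 T3 T6 T1.
T4: 0→2
T5: 2→17
T2: 17→30
T3: 30→42
T6: 42→59
T1: 59→70
Sum = 2+17+30+42+59+70 = 220.
FIFO (arrival order): T1 T2 T3 T4 T5 T6.
T1: 0→11
T2: 11→24
T3: 24→36
T4: 36→38
T5: 38→53
T6: 53→70
Sum = 11+24+36+38+53+70 = 232.
SPT 201, LPT 289, EDD 220, FIFO 232 → minimum 201.

201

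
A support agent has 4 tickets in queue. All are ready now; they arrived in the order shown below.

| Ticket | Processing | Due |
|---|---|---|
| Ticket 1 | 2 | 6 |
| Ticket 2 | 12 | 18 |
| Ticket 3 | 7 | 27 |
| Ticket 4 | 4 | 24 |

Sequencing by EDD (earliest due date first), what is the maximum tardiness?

EDD (increasing due date): Ticket 1 Ticket 2 Ticket 4 Ticket 3.
Ticket 1: 0→2, due 6, tardiness 0
Ticket 2: 2→14, due 18, tardiness 0
Ticket 4: 14→18, due 24, tardiness 0
Ticket 3: 18→25, due 27, tardiness 0
Maximum = 0.

0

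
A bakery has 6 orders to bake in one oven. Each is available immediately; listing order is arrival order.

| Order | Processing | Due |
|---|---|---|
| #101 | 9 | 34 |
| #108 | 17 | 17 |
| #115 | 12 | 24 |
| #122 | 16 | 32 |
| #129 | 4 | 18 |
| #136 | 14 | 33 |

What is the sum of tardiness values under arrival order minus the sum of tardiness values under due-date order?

FIFO (arrival order): #101 #108 #115 #122 #129 #136.
#101: 0→9, due 34, tardiness 0
#108: 9→26, due 17, tardiness 9
#115: 26→38, due 24, tardiness 14
#122: 38→54, due 32, tardiness 22
#129: 54→58, due 18, tardiness 40
#136: 58→72, due 33, tardiness 39
Sum = 0+9+14+22+40+39 = 124.
EDD (increasing due date): #108 #129 #115 #122 #136 #101.
#108: 0→17, due 17, tardiness 0
#129: 17→21, due 18, tardiness 3
#115: 21→33, due 24, tardiness 9
#122: 33→49, due 32, tardiness 17
#136: 49→63, due 33, tardiness 30
#101: 63→72, due 34, tardiness 38
Sum = 0+3+9+17+30+38 = 97.
Difference = 124 − 97 = 27.

27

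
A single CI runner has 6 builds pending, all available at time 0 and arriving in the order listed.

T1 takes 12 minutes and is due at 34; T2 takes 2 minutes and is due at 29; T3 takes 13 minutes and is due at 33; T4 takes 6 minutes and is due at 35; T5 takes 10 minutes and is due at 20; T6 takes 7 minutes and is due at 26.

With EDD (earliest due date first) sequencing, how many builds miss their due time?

EDD (increasing due date): T5 T6 T2 T3 T1 T4.
T5: 0→10, due 20, tardiness 0
T6: 10→17, due 26, tardiness 0
T2: 17→19, due 29, tardiness 0
T3: 19→32, due 33, tardiness 0
T1: 32→44, due 34, tardiness 10
T4: 44→50, due 35, tardiness 15
Late builds: 2.

2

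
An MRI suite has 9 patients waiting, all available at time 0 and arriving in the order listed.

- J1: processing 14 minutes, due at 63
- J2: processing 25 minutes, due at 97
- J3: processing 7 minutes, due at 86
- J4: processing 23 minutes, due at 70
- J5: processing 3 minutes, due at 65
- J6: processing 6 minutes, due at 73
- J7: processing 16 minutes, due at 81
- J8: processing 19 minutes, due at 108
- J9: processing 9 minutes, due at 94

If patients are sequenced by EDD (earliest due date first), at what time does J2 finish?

EDD (increasing due date): J1 J5 J4 J6 J7 J3 J9 J2 J8.
J1: 0→14
J5: 14→17
J4: 17→40
J6: 40→46
J7: 46→62
J3: 62→69
J9: 69→78
J2: 78→103

103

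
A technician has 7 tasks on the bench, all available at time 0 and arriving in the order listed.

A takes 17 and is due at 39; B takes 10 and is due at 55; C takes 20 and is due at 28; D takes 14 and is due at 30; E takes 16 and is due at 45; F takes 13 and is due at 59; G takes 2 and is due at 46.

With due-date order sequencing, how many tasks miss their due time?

6

EDD (increasing due date): C D A E G B F.
C: 0→20, due 28, tardiness 0
D: 20→34, due 30, tardiness 4
A: 34→51, due 39, tardiness 12
E: 51→67, due 45, tardiness 22
G: 67→69, due 46, tardiness 23
B: 69→79, due 55, tardiness 24
F: 79→92, due 59, tardiness 33
Late tasks: 6.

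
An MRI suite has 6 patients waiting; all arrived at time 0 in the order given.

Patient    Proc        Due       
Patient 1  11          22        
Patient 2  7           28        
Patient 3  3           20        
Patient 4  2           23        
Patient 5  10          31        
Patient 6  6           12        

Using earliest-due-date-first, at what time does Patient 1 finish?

EDD (increasing due date): Patient 6 Patient 3 Patient 1 Patient 4 Patient 2 Patient 5.
Patient 6: 0→6
Patient 3: 6→9
Patient 1: 9→20

20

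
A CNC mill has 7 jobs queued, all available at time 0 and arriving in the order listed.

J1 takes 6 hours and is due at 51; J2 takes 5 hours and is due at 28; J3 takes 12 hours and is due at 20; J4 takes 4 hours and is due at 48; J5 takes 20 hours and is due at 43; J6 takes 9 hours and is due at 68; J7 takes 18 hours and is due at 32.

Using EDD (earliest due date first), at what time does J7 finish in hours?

35

EDD (increasing due date): J3 J2 J7 J5 J4 J1 J6.
J3: 0→12
J2: 12→17
J7: 17→35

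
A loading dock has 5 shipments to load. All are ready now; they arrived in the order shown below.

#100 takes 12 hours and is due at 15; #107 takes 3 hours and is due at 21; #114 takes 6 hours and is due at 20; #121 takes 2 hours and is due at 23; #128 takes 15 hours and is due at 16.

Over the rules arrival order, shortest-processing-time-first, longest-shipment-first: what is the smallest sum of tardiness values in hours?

FIFO (arrival order): #100 #107 #114 #121 #128.
#100: 0→12, due 15, tardiness 0
#107: 12→15, due 21, tardiness 0
#114: 15→21, due 20, tardiness 1
#121: 21→23, due 23, tardiness 0
#128: 23→38, due 16, tardiness 22
Sum = 0+0+1+0+22 = 23.
SPT (increasing processing time): #121 #107 #114 #100 #128.
#121: 0→2, due 23, tardiness 0
#107: 2→5, due 21, tardiness 0
#114: 5→11, due 20, tardiness 0
#100: 11→23, due 15, tardiness 8
#128: 23→38, due 16, tardiness 22
Sum = 0+0+0+8+22 = 30.
LPT (decreasing processing time): #128 #100 #114 #107 #121.
#128: 0→15, due 16, tardiness 0
#100: 15→27, due 15, tardiness 12
#114: 27→33, due 20, tardiness 13
#107: 33→36, due 21, tardiness 15
#121: 36→38, due 23, tardiness 15
Sum = 0+12+13+15+15 = 55.
FIFO 23, SPT 30, LPT 55 → minimum 23.

23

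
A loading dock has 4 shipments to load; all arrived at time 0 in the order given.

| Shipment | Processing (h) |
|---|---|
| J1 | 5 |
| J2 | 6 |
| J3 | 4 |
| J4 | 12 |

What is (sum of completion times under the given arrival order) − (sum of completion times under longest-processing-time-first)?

FIFO (arrival order): J1 J2 J3 J4.
J1: 0→5
J2: 5→11
J3: 11→15
J4: 15→27
Sum = 5+11+15+27 = 58.
LPT (decreasing processing time): J4 J2 J1 J3.
J4: 0→12
J2: 12→18
J1: 18→23
J3: 23→27
Sum = 12+18+23+27 = 80.
Difference = 58 − 80 = -22.

-22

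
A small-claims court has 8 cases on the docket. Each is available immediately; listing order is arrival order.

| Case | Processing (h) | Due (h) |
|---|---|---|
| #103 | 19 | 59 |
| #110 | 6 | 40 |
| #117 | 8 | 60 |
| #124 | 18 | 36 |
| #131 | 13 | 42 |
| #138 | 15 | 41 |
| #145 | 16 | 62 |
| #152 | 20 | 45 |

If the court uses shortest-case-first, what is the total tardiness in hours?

147

SPT (increasing processing time): #110 #117 #131 #138 #145 #124 #103 #152.
#110: 0→6, due 40, tardiness 0
#117: 6→14, due 60, tardiness 0
#131: 14→27, due 42, tardiness 0
#138: 27→42, due 41, tardiness 1
#145: 42→58, due 62, tardiness 0
#124: 58→76, due 36, tardiness 40
#103: 76→95, due 59, tardiness 36
#152: 95→115, due 45, tardiness 70
Sum = 0+0+0+1+0+40+36+70 = 147.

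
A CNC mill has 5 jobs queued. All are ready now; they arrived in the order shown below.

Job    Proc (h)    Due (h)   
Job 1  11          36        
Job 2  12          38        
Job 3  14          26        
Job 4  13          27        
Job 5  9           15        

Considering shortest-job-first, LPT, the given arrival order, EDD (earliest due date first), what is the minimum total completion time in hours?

165

SPT (increasing processing time): Job 5 Job 1 Job 2 Job 4 Job 3.
Job 5: 0→9
Job 1: 9→20
Job 2: 20→32
Job 4: 32→45
Job 3: 45→59
Sum = 9+20+32+45+59 = 165.
LPT (decreasing processing time): Job 3 Job 4 Job 2 Job 1 Job 5.
Job 3: 0→14
Job 4: 14→27
Job 2: 27→39
Job 1: 39→50
Job 5: 50→59
Sum = 14+27+39+50+59 = 189.
FIFO (arrival order): Job 1 Job 2 Job 3 Job 4 Job 5.
Job 1: 0→11
Job 2: 11→23
Job 3: 23→37
Job 4: 37→50
Job 5: 50→59
Sum = 11+23+37+50+59 = 180.
EDD (increasing due date): Job 5 Job 3 Job 4 Job 1 Job 2.
Job 5: 0→9
Job 3: 9→23
Job 4: 23→36
Job 1: 36→47
Job 2: 47→59
Sum = 9+23+36+47+59 = 174.
SPT 165, LPT 189, FIFO 180, EDD 174 → minimum 165.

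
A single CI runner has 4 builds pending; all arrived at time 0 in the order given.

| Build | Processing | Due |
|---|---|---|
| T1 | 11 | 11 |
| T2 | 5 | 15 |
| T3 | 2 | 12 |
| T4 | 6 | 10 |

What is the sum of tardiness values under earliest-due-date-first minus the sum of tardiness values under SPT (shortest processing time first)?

6

EDD (increasing due date): T4 T1 T3 T2.
T4: 0→6, due 10, tardiness 0
T1: 6→17, due 11, tardiness 6
T3: 17→19, due 12, tardiness 7
T2: 19→24, due 15, tardiness 9
Sum = 0+6+7+9 = 22.
SPT (increasing processing time): T3 T2 T4 T1.
T3: 0→2, due 12, tardiness 0
T2: 2→7, due 15, tardiness 0
T4: 7→13, due 10, tardiness 3
T1: 13→24, due 11, tardiness 13
Sum = 0+0+3+13 = 16.
Difference = 22 − 16 = 6.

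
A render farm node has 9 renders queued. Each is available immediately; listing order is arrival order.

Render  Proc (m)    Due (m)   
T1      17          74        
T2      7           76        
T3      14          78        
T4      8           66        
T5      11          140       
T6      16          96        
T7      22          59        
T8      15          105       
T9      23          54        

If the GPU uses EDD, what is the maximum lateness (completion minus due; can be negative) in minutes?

EDD (increasing due date): T9 T7 T4 T1 T2 T3 T6 T8 T5.
T9: 0→23, due 54, lateness -31
T7: 23→45, due 59, lateness -14
T4: 45→53, due 66, lateness -13
T1: 53→70, due 74, lateness -4
T2: 70→77, due 76, lateness 1
T3: 77→91, due 78, lateness 13
T6: 91→107, due 96, lateness 11
T8: 107→122, due 105, lateness 17
T5: 122→133, due 140, lateness -7
Maximum = 17.

17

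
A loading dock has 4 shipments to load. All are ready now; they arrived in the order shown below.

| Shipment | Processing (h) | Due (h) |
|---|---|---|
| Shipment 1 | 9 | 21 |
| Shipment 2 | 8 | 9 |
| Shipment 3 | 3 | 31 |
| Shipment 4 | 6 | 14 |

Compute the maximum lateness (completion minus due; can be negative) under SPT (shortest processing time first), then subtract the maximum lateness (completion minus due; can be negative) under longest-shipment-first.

-1

SPT (increasing processing time): Shipment 3 Shipment 4 Shipment 2 Shipment 1.
Shipment 3: 0→3, due 31, lateness -28
Shipment 4: 3→9, due 14, lateness -5
Shipment 2: 9→17, due 9, lateness 8
Shipment 1: 17→26, due 21, lateness 5
Maximum = 8.
LPT (decreasing processing time): Shipment 1 Shipment 2 Shipment 4 Shipment 3.
Shipment 1: 0→9, due 21, lateness -12
Shipment 2: 9→17, due 9, lateness 8
Shipment 4: 17→23, due 14, lateness 9
Shipment 3: 23→26, due 31, lateness -5
Maximum = 9.
Difference = 8 − 9 = -1.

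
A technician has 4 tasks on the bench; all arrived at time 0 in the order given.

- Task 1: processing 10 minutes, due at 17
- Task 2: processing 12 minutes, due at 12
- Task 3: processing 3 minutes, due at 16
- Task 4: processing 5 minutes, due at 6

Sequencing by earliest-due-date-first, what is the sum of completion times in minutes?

72

EDD (increasing due date): Task 4 Task 2 Task 3 Task 1.
Task 4: 0→5
Task 2: 5→17
Task 3: 17→20
Task 1: 20→30
Sum = 5+17+20+30 = 72.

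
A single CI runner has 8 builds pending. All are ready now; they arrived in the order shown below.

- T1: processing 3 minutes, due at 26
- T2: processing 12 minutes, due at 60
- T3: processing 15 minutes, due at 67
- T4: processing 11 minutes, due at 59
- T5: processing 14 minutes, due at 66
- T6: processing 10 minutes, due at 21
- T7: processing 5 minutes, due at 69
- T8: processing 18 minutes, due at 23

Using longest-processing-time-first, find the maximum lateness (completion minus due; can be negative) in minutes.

62

LPT (decreasing processing time): T8 T3 T5 T2 T4 T6 T7 T1.
T8: 0→18, due 23, lateness -5
T3: 18→33, due 67, lateness -34
T5: 33→47, due 66, lateness -19
T2: 47→59, due 60, lateness -1
T4: 59→70, due 59, lateness 11
T6: 70→80, due 21, lateness 59
T7: 80→85, due 69, lateness 16
T1: 85→88, due 26, lateness 62
Maximum = 62.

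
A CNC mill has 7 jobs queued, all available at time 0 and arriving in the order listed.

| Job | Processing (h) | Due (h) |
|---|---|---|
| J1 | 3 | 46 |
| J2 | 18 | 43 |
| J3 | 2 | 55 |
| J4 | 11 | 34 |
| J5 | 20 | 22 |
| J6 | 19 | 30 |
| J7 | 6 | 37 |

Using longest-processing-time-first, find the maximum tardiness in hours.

LPT (decreasing processing time): J5 J6 J2 J4 J7 J1 J3.
J5: 0→20, due 22, tardiness 0
J6: 20→39, due 30, tardiness 9
J2: 39→57, due 43, tardiness 14
J4: 57→68, due 34, tardiness 34
J7: 68→74, due 37, tardiness 37
J1: 74→77, due 46, tardiness 31
J3: 77→79, due 55, tardiness 24
Maximum = 37.

37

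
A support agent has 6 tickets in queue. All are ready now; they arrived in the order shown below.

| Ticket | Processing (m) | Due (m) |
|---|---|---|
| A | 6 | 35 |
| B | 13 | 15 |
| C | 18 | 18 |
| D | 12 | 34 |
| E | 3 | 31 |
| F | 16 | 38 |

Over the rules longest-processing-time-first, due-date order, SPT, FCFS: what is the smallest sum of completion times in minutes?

LPT (decreasing processing time): C F B D A E.
C: 0→18
F: 18→34
B: 34→47
D: 47→59
A: 59→65
E: 65→68
Sum = 18+34+47+59+65+68 = 291.
EDD (increasing due date): B C E D A F.
B: 0→13
C: 13→31
E: 31→34
D: 34→46
A: 46→52
F: 52→68
Sum = 13+31+34+46+52+68 = 244.
SPT (increasing processing time): E A D B F C.
E: 0→3
A: 3→9
D: 9→21
B: 21→34
F: 34→50
C: 50→68
Sum = 3+9+21+34+50+68 = 185.
FIFO (arrival order): A B C D E F.
A: 0→6
B: 6→19
C: 19→37
D: 37→49
E: 49→52
F: 52→68
Sum = 6+19+37+49+52+68 = 231.
LPT 291, EDD 244, SPT 185, FIFO 231 → minimum 185.

185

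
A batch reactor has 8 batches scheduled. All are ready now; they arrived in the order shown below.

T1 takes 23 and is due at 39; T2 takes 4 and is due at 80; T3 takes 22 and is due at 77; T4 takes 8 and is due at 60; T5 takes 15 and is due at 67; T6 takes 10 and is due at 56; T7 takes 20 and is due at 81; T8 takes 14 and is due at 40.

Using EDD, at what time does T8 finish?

EDD (increasing due date): T1 T8 T6 T4 T5 T3 T2 T7.
T1: 0→23
T8: 23→37

37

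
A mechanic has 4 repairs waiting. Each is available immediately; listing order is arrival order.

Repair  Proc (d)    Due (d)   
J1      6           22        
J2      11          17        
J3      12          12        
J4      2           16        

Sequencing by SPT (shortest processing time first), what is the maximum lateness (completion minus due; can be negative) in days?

SPT (increasing processing time): J4 J1 J2 J3.
J4: 0→2, due 16, lateness -14
J1: 2→8, due 22, lateness -14
J2: 8→19, due 17, lateness 2
J3: 19→31, due 12, lateness 19
Maximum = 19.

19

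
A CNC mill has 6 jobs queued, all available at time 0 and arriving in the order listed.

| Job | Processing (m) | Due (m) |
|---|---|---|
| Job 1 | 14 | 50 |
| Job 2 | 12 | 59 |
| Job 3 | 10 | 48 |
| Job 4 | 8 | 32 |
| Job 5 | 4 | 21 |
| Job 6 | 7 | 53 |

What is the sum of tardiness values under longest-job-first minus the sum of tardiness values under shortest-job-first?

LPT (decreasing processing time): Job 1 Job 2 Job 3 Job 4 Job 6 Job 5.
Job 1: 0→14, due 50, tardiness 0
Job 2: 14→26, due 59, tardiness 0
Job 3: 26→36, due 48, tardiness 0
Job 4: 36→44, due 32, tardiness 12
Job 6: 44→51, due 53, tardiness 0
Job 5: 51→55, due 21, tardiness 34
Sum = 0+0+0+12+0+34 = 46.
SPT (increasing processing time): Job 5 Job 6 Job 4 Job 3 Job 2 Job 1.
Job 5: 0→4, due 21, tardiness 0
Job 6: 4→11, due 53, tardiness 0
Job 4: 11→19, due 32, tardiness 0
Job 3: 19→29, due 48, tardiness 0
Job 2: 29→41, due 59, tardiness 0
Job 1: 41→55, due 50, tardiness 5
Sum = 0+0+0+0+0+5 = 5.
Difference = 46 − 5 = 41.

41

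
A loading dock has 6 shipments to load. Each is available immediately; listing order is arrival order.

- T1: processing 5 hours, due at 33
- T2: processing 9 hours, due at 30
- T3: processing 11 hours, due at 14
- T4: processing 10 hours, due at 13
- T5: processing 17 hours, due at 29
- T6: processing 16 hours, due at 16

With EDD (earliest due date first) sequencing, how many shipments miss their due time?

5

EDD (increasing due date): T4 T3 T6 T5 T2 T1.
T4: 0→10, due 13, tardiness 0
T3: 10→21, due 14, tardiness 7
T6: 21→37, due 16, tardiness 21
T5: 37→54, due 29, tardiness 25
T2: 54→63, due 30, tardiness 33
T1: 63→68, due 33, tardiness 35
Late shipments: 5.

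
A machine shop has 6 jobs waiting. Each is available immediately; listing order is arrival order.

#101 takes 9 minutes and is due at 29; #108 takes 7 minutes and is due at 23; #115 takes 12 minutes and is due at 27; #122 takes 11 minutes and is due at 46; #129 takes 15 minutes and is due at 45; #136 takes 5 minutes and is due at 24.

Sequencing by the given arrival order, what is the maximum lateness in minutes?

FIFO (arrival order): #101 #108 #115 #122 #129 #136.
#101: 0→9, due 29, lateness -20
#108: 9→16, due 23, lateness -7
#115: 16→28, due 27, lateness 1
#122: 28→39, due 46, lateness -7
#129: 39→54, due 45, lateness 9
#136: 54→59, due 24, lateness 35
Maximum = 35.

35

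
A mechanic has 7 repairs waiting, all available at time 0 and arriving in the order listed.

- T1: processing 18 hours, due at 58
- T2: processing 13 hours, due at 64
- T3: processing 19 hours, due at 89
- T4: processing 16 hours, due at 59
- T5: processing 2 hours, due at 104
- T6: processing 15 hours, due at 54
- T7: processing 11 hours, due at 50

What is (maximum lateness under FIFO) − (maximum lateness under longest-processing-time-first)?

FIFO (arrival order): T1 T2 T3 T4 T5 T6 T7.
T1: 0→18, due 58, lateness -40
T2: 18→31, due 64, lateness -33
T3: 31→50, due 89, lateness -39
T4: 50→66, due 59, lateness 7
T5: 66→68, due 104, lateness -36
T6: 68→83, due 54, lateness 29
T7: 83→94, due 50, lateness 44
Maximum = 44.
LPT (decreasing processing time): T3 T1 T4 T6 T2 T7 T5.
T3: 0→19, due 89, lateness -70
T1: 19→37, due 58, lateness -21
T4: 37→53, due 59, lateness -6
T6: 53→68, due 54, lateness 14
T2: 68→81, due 64, lateness 17
T7: 81→92, due 50, lateness 42
T5: 92→94, due 104, lateness -10
Maximum = 42.
Difference = 44 − 42 = 2.

2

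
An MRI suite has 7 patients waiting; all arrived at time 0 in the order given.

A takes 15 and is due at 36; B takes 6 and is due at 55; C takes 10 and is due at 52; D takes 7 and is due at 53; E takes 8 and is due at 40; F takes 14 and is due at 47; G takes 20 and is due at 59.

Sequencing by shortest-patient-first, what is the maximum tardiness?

SPT (increasing processing time): B D E C F A G.
B: 0→6, due 55, tardiness 0
D: 6→13, due 53, tardiness 0
E: 13→21, due 40, tardiness 0
C: 21→31, due 52, tardiness 0
F: 31→45, due 47, tardiness 0
A: 45→60, due 36, tardiness 24
G: 60→80, due 59, tardiness 21
Maximum = 24.

24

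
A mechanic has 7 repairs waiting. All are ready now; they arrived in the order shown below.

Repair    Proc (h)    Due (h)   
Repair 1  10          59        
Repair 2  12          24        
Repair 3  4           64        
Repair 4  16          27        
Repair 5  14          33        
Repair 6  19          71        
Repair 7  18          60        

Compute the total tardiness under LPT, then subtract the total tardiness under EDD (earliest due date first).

122

LPT (decreasing processing time): Repair 6 Repair 7 Repair 4 Repair 5 Repair 2 Repair 1 Repair 3.
Repair 6: 0→19, due 71, tardiness 0
Repair 7: 19→37, due 60, tardiness 0
Repair 4: 37→53, due 27, tardiness 26
Repair 5: 53→67, due 33, tardiness 34
Repair 2: 67→79, due 24, tardiness 55
Repair 1: 79→89, due 59, tardiness 30
Repair 3: 89→93, due 64, tardiness 29
Sum = 0+0+26+34+55+30+29 = 174.
EDD (increasing due date): Repair 2 Repair 4 Repair 5 Repair 1 Repair 7 Repair 3 Repair 6.
Repair 2: 0→12, due 24, tardiness 0
Repair 4: 12→28, due 27, tardiness 1
Repair 5: 28→42, due 33, tardiness 9
Repair 1: 42→52, due 59, tardiness 0
Repair 7: 52→70, due 60, tardiness 10
Repair 3: 70→74, due 64, tardiness 10
Repair 6: 74→93, due 71, tardiness 22
Sum = 0+1+9+0+10+10+22 = 52.
Difference = 174 − 52 = 122.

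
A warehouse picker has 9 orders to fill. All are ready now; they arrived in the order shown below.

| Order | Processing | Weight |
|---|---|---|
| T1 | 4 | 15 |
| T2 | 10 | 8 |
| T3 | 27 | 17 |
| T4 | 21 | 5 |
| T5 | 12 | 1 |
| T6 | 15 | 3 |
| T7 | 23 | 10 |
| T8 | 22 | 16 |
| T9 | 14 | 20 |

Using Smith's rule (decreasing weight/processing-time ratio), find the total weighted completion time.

4914

WSPT (decreasing weight/processing-time ratio): T1 T9 T2 T8 T3 T7 T4 T6 T5.
T1: finishes 4, weight 15, w·C = 60
T9: finishes 18, weight 20, w·C = 360
T2: finishes 28, weight 8, w·C = 224
T8: finishes 50, weight 16, w·C = 800
T3: finishes 77, weight 17, w·C = 1309
T7: finishes 100, weight 10, w·C = 1000
T4: finishes 121, weight 5, w·C = 605
T6: finishes 136, weight 3, w·C = 408
T5: finishes 148, weight 1, w·C = 148
Sum = 60+360+224+800+1309+1000+605+408+148 = 4914.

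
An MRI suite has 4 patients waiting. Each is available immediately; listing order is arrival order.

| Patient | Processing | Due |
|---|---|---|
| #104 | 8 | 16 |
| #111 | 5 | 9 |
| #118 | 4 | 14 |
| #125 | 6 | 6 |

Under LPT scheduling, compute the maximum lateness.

10

LPT (decreasing processing time): #104 #125 #111 #118.
#104: 0→8, due 16, lateness -8
#125: 8→14, due 6, lateness 8
#111: 14→19, due 9, lateness 10
#118: 19→23, due 14, lateness 9
Maximum = 10.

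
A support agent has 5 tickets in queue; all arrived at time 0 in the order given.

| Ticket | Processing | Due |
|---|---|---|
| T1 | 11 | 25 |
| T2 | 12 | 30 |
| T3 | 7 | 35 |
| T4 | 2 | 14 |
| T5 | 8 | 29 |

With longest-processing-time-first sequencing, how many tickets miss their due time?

LPT (decreasing processing time): T2 T1 T5 T3 T4.
T2: 0→12, due 30, tardiness 0
T1: 12→23, due 25, tardiness 0
T5: 23→31, due 29, tardiness 2
T3: 31→38, due 35, tardiness 3
T4: 38→40, due 14, tardiness 26
Late tickets: 3.

3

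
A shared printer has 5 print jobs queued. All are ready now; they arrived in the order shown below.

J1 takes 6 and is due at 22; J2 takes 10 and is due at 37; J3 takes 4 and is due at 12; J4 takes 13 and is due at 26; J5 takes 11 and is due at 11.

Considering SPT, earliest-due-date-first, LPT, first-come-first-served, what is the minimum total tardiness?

SPT (increasing processing time): J3 J1 J2 J5 J4.
J3: 0→4, due 12, tardiness 0
J1: 4→10, due 22, tardiness 0
J2: 10→20, due 37, tardiness 0
J5: 20→31, due 11, tardiness 20
J4: 31→44, due 26, tardiness 18
Sum = 0+0+0+20+18 = 38.
EDD (increasing due date): J5 J3 J1 J4 J2.
J5: 0→11, due 11, tardiness 0
J3: 11→15, due 12, tardiness 3
J1: 15→21, due 22, tardiness 0
J4: 21→34, due 26, tardiness 8
J2: 34→44, due 37, tardiness 7
Sum = 0+3+0+8+7 = 18.
LPT (decreasing processing time): J4 J5 J2 J1 J3.
J4: 0→13, due 26, tardiness 0
J5: 13→24, due 11, tardiness 13
J2: 24→34, due 37, tardiness 0
J1: 34→40, due 22, tardiness 18
J3: 40→44, due 12, tardiness 32
Sum = 0+13+0+18+32 = 63.
FIFO (arrival order): J1 J2 J3 J4 J5.
J1: 0→6, due 22, tardiness 0
J2: 6→16, due 37, tardiness 0
J3: 16→20, due 12, tardiness 8
J4: 20→33, due 26, tardiness 7
J5: 33→44, due 11, tardiness 33
Sum = 0+0+8+7+33 = 48.
SPT 38, EDD 18, LPT 63, FIFO 48 → minimum 18.

18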